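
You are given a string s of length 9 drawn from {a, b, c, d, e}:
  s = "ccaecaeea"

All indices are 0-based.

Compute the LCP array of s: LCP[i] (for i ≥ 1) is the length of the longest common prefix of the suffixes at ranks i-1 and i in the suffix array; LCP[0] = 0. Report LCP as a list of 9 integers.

rank | idx | suffix
   0 |   8 | a
   1 |   2 | aecaeea
   2 |   5 | aeea
   3 |   1 | caecaeea
   4 |   4 | caeea
   5 |   0 | ccaecaeea
   6 |   7 | ea
   7 |   3 | ecaeea
   8 |   6 | eea

SA = [8, 2, 5, 1, 4, 0, 7, 3, 6]
i: (SA[i-1],SA[i]) lcp shared
  1: (8,2) 1 'a'
  2: (2,5) 2 'ae'
  3: (5,1) 0 ''
  4: (1,4) 3 'cae'
  5: (4,0) 1 'c'
  6: (0,7) 0 ''
  7: (7,3) 1 'e'
  8: (3,6) 1 'e'

[0, 1, 2, 0, 3, 1, 0, 1, 1]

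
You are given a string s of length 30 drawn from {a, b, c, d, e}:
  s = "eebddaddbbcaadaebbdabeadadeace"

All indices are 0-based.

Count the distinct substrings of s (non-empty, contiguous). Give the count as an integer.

427

rank→(start, suffix):
  0 → (11, 'aadaebbdabeadadeace')
  1 → (19, 'abeadadeace')
  2 → (27, 'ace')
  3 → (22, 'adadeace')
  4 → (12, 'adaebbdabeadadeace')
  5 → (5, 'addbbcaadaebbdabeadadeace')
  6 → (24, 'adeace')
  7 → (14, 'aebbdabeadadeace')
  8 → (8, 'bbcaadaebbdabeadadeace')
  9 → (16, 'bbdabeadadeace')
  10 → (9, 'bcaadaebbdabeadadeace')
  11 → (17, 'bdabeadadeace')
  12 → (2, 'bddaddbbcaadaebbdabeadadeace')
  13 → (20, 'beadadeace')
  14 → (10, 'caadaebbdabeadadeace')
  15 → (28, 'ce')
  16 → (18, 'dabeadadeace')
  17 → (4, 'daddbbcaadaebbdabeadadeace')
  18 → (23, 'dadeace')
  19 → (13, 'daebbdabeadadeace')
  20 → (7, 'dbbcaadaebbdabeadadeace')
  21 → (3, 'ddaddbbcaadaebbdabeadadeace')
  22 → (6, 'ddbbcaadaebbdabeadadeace')
  23 → (25, 'deace')
  24 → (29, 'e')
  25 → (26, 'eace')
  26 → (21, 'eadadeace')
  27 → (15, 'ebbdabeadadeace')
  28 → (1, 'ebddaddbbcaadaebbdabeadadeace')
  29 → (0, 'eebddaddbbcaadaebbdabeadadeace')

SA = [11, 19, 27, 22, 12, 5, 24, 14, 8, 16, 9, 17, 2, 20, 10, 28, 18, 4, 23, 13, 7, 3, 6, 25, 29, 26, 21, 15, 1, 0]
[i] adj suffixes → lcp
  [1] 11/19 → 1 ('a')
  [2] 19/27 → 1 ('a')
  [3] 27/22 → 1 ('a')
  [4] 22/12 → 3 ('ada')
  [5] 12/5 → 2 ('ad')
  [6] 5/24 → 2 ('ad')
  [7] 24/14 → 1 ('a')
  [8] 14/8 → 0 ('')
  [9] 8/16 → 2 ('bb')
  [10] 16/9 → 1 ('b')
  [11] 9/17 → 1 ('b')
  [12] 17/2 → 2 ('bd')
  [13] 2/20 → 1 ('b')
  [14] 20/10 → 0 ('')
  [15] 10/28 → 1 ('c')
  [16] 28/18 → 0 ('')
  [17] 18/4 → 2 ('da')
  [18] 4/23 → 3 ('dad')
  [19] 23/13 → 2 ('da')
  [20] 13/7 → 1 ('d')
  [21] 7/3 → 1 ('d')
  [22] 3/6 → 2 ('dd')
  [23] 6/25 → 1 ('d')
  [24] 25/29 → 0 ('')
  [25] 29/26 → 1 ('e')
  [26] 26/21 → 2 ('ea')
  [27] 21/15 → 1 ('e')
  [28] 15/1 → 2 ('eb')
  [29] 1/0 → 1 ('e')

n(n+1)/2 = 30·31/2 = 465
Σ LCP = 0 + 1 + 1 + 1 + 3 + 2 + 2 + 1 + 0 + 2 + 1 + 1 + 2 + 1 + 0 + 1 + 0 + 2 + 3 + 2 + 1 + 1 + 2 + 1 + 0 + 1 + 2 + 1 + 2 + 1 = 38
distinct = 465 − 38 = 427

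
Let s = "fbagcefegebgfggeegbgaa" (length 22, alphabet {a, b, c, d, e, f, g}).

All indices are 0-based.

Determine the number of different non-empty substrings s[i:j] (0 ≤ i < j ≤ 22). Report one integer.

rank | idx | suffix
   0 |  21 | a
   1 |  20 | aa
   2 |   2 | agcefegebgfggeegbgaa
   3 |   1 | bagcefegebgfggeegbgaa
   4 |  18 | bgaa
   5 |  10 | bgfggeegbgaa
   6 |   4 | cefegebgfggeegbgaa
   7 |   9 | ebgfggeegbgaa
   8 |  15 | eegbgaa
   9 |   5 | efegebgfggeegbgaa
  10 |  16 | egbgaa
  11 |   7 | egebgfggeegbgaa
  12 |   0 | fbagcefegebgfggeegbgaa
  13 |   6 | fegebgfggeegbgaa
  14 |  12 | fggeegbgaa
  15 |  19 | gaa
  16 |  17 | gbgaa
  17 |   3 | gcefegebgfggeegbgaa
  18 |   8 | gebgfggeegbgaa
  19 |  14 | geegbgaa
  20 |  11 | gfggeegbgaa
  21 |  13 | ggeegbgaa

SA = [21, 20, 2, 1, 18, 10, 4, 9, 15, 5, 16, 7, 0, 6, 12, 19, 17, 3, 8, 14, 11, 13]
rank  pair      lcp
   1  s[21:],s[20:]  1  'a'
   2  s[20:],s[2:]  1  'a'
   3  s[2:],s[1:]  0  ''
   4  s[1:],s[18:]  1  'b'
   5  s[18:],s[10:]  2  'bg'
   6  s[10:],s[4:]  0  ''
   7  s[4:],s[9:]  0  ''
   8  s[9:],s[15:]  1  'e'
   9  s[15:],s[5:]  1  'e'
  10  s[5:],s[16:]  1  'e'
  11  s[16:],s[7:]  2  'eg'
  12  s[7:],s[0:]  0  ''
  13  s[0:],s[6:]  1  'f'
  14  s[6:],s[12:]  1  'f'
  15  s[12:],s[19:]  0  ''
  16  s[19:],s[17:]  1  'g'
  17  s[17:],s[3:]  1  'g'
  18  s[3:],s[8:]  1  'g'
  19  s[8:],s[14:]  2  'ge'
  20  s[14:],s[11:]  1  'g'
  21  s[11:],s[13:]  1  'g'

n(n+1)/2 = 22·23/2 = 253
Σ LCP = 0 + 1 + 1 + 0 + 1 + 2 + 0 + 0 + 1 + 1 + 1 + 2 + 0 + 1 + 1 + 0 + 1 + 1 + 1 + 2 + 1 + 1 = 19
distinct = 253 − 19 = 234

234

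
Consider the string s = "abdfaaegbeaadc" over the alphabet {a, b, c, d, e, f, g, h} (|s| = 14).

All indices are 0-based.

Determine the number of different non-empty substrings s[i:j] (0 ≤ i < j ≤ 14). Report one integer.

sorted suffixes:
  #0 SA[0]=10  'aadc'
  #1 SA[1]=4  'aaegbeaadc'
  #2 SA[2]=0  'abdfaaegbeaadc'
  #3 SA[3]=11  'adc'
  #4 SA[4]=5  'aegbeaadc'
  #5 SA[5]=1  'bdfaaegbeaadc'
  #6 SA[6]=8  'beaadc'
  #7 SA[7]=13  'c'
  #8 SA[8]=12  'dc'
  #9 SA[9]=2  'dfaaegbeaadc'
  #10 SA[10]=9  'eaadc'
  #11 SA[11]=6  'egbeaadc'
  #12 SA[12]=3  'faaegbeaadc'
  #13 SA[13]=7  'gbeaadc'

SA = [10, 4, 0, 11, 5, 1, 8, 13, 12, 2, 9, 6, 3, 7]
[i] adj suffixes → lcp
  [1] 10/4 → 2 ('aa')
  [2] 4/0 → 1 ('a')
  [3] 0/11 → 1 ('a')
  [4] 11/5 → 1 ('a')
  [5] 5/1 → 0 ('')
  [6] 1/8 → 1 ('b')
  [7] 8/13 → 0 ('')
  [8] 13/12 → 0 ('')
  [9] 12/2 → 1 ('d')
  [10] 2/9 → 0 ('')
  [11] 9/6 → 1 ('e')
  [12] 6/3 → 0 ('')
  [13] 3/7 → 0 ('')

n(n+1)/2 = 14·15/2 = 105
Σ LCP = 0 + 2 + 1 + 1 + 1 + 0 + 1 + 0 + 0 + 1 + 0 + 1 + 0 + 0 = 8
distinct = 105 − 8 = 97

97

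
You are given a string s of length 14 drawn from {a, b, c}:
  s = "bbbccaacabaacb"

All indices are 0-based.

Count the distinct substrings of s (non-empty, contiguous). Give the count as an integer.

89

rank→(start, suffix):
  0 → (5, 'aacabaacb')
  1 → (10, 'aacb')
  2 → (8, 'abaacb')
  3 → (6, 'acabaacb')
  4 → (11, 'acb')
  5 → (13, 'b')
  6 → (9, 'baacb')
  7 → (0, 'bbbccaacabaacb')
  8 → (1, 'bbccaacabaacb')
  9 → (2, 'bccaacabaacb')
  10 → (4, 'caacabaacb')
  11 → (7, 'cabaacb')
  12 → (12, 'cb')
  13 → (3, 'ccaacabaacb')

SA = [5, 10, 8, 6, 11, 13, 9, 0, 1, 2, 4, 7, 12, 3]
[i] adj suffixes → lcp
  [1] 5/10 → 3 ('aac')
  [2] 10/8 → 1 ('a')
  [3] 8/6 → 1 ('a')
  [4] 6/11 → 2 ('ac')
  [5] 11/13 → 0 ('')
  [6] 13/9 → 1 ('b')
  [7] 9/0 → 1 ('b')
  [8] 0/1 → 2 ('bb')
  [9] 1/2 → 1 ('b')
  [10] 2/4 → 0 ('')
  [11] 4/7 → 2 ('ca')
  [12] 7/12 → 1 ('c')
  [13] 12/3 → 1 ('c')

n(n+1)/2 = 14·15/2 = 105
Σ LCP = 0 + 3 + 1 + 1 + 2 + 0 + 1 + 1 + 2 + 1 + 0 + 2 + 1 + 1 = 16
distinct = 105 − 16 = 89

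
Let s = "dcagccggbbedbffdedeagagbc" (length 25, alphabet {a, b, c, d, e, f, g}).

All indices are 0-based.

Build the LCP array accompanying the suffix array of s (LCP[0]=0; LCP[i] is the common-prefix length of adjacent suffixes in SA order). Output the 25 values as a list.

[0, 2, 2, 0, 1, 1, 1, 0, 1, 1, 1, 0, 1, 1, 2, 0, 1, 2, 0, 1, 0, 1, 2, 1, 1]

rank→(start, suffix):
  0 → (19, 'agagbc')
  1 → (21, 'agbc')
  2 → (2, 'agccggbbedbffdedeagagbc')
  3 → (8, 'bbedbffdedeagagbc')
  4 → (23, 'bc')
  5 → (9, 'bedbffdedeagagbc')
  6 → (12, 'bffdedeagagbc')
  7 → (24, 'c')
  8 → (1, 'cagccggbbedbffdedeagagbc')
  9 → (4, 'ccggbbedbffdedeagagbc')
  10 → (5, 'cggbbedbffdedeagagbc')
  11 → (11, 'dbffdedeagagbc')
  12 → (0, 'dcagccggbbedbffdedeagagbc')
  13 → (17, 'deagagbc')
  14 → (15, 'dedeagagbc')
  15 → (18, 'eagagbc')
  16 → (10, 'edbffdedeagagbc')
  17 → (16, 'edeagagbc')
  18 → (14, 'fdedeagagbc')
  19 → (13, 'ffdedeagagbc')
  20 → (20, 'gagbc')
  21 → (7, 'gbbedbffdedeagagbc')
  22 → (22, 'gbc')
  23 → (3, 'gccggbbedbffdedeagagbc')
  24 → (6, 'ggbbedbffdedeagagbc')

SA = [19, 21, 2, 8, 23, 9, 12, 24, 1, 4, 5, 11, 0, 17, 15, 18, 10, 16, 14, 13, 20, 7, 22, 3, 6]
rank  pair      lcp
   1  s[19:],s[21:]  2  'ag'
   2  s[21:],s[2:]  2  'ag'
   3  s[2:],s[8:]  0  ''
   4  s[8:],s[23:]  1  'b'
   5  s[23:],s[9:]  1  'b'
   6  s[9:],s[12:]  1  'b'
   7  s[12:],s[24:]  0  ''
   8  s[24:],s[1:]  1  'c'
   9  s[1:],s[4:]  1  'c'
  10  s[4:],s[5:]  1  'c'
  11  s[5:],s[11:]  0  ''
  12  s[11:],s[0:]  1  'd'
  13  s[0:],s[17:]  1  'd'
  14  s[17:],s[15:]  2  'de'
  15  s[15:],s[18:]  0  ''
  16  s[18:],s[10:]  1  'e'
  17  s[10:],s[16:]  2  'ed'
  18  s[16:],s[14:]  0  ''
  19  s[14:],s[13:]  1  'f'
  20  s[13:],s[20:]  0  ''
  21  s[20:],s[7:]  1  'g'
  22  s[7:],s[22:]  2  'gb'
  23  s[22:],s[3:]  1  'g'
  24  s[3:],s[6:]  1  'g'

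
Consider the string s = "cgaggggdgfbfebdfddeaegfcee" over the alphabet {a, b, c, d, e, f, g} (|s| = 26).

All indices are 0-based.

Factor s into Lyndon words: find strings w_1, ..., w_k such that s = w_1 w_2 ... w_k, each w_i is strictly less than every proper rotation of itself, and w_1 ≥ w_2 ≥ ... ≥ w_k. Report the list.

["cg", "aggggdgfbfebdfdde", "aegfcee"]

emit factor 1: 'cg' (i=0, period=2)
emit factor 2: 'aggggdgfbfebdfdde' (i=2, period=17)
emit factor 3: 'aegfcee' (i=19, period=7)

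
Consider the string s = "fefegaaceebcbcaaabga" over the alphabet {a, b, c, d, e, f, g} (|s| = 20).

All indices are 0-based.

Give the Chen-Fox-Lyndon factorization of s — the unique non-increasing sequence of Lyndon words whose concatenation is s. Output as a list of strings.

["f", "efeg", "aaceebcbc", "aaabg", "a"]

emit factor 1: 'f' (i=0, period=1)
emit factor 2: 'efeg' (i=1, period=4)
emit factor 3: 'aaceebcbc' (i=5, period=9)
emit factor 4: 'aaabg' (i=14, period=5)
emit factor 5: 'a' (i=19, period=1)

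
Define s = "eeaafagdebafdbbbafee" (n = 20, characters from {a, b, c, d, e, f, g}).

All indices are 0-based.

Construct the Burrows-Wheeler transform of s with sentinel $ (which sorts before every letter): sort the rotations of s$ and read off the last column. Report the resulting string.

rank  rotation               last
    0  $eeaafagdebafdbbbafee  e
    1  aafagdebafdbbbafee$ee  e
    2  afagdebafdbbbafee$eea  a
    3  afdbbbafee$eeaafagdeb  b
    4  afee$eeaafagdebafdbbb  b
    5  agdebafdbbbafee$eeaaf  f
    6  bafdbbbafee$eeaafagde  e
    7  bafee$eeaafagdebafdbb  b
    8  bbafee$eeaafagdebafdb  b
    9  bbbafee$eeaafagdebafd  d
   10  dbbbafee$eeaafagdebaf  f
   11  debafdbbbafee$eeaafag  g
   12  e$eeaafagdebafdbbbafe  e
   13  eaafagdebafdbbbafee$e  e
   14  ebafdbbbafee$eeaafagd  d
   15  ee$eeaafagdebafdbbbaf  f
   16  eeaafagdebafdbbbafee$  $
   17  fagdebafdbbbafee$eeaa  a
   18  fdbbbafee$eeaafagdeba  a
   19  fee$eeaafagdebafdbbba  a
   20  gdebafdbbbafee$eeaafa  a

eeabbfebbdfgeedf$aaaa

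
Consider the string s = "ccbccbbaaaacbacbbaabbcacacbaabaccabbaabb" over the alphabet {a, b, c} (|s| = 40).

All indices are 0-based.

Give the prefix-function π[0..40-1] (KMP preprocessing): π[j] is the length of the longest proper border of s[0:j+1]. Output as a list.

[0, 1, 0, 1, 2, 3, 0, 0, 0, 0, 0, 1, 0, 0, 1, 0, 0, 0, 0, 0, 0, 1, 0, 1, 0, 1, 0, 0, 0, 0, 0, 1, 2, 0, 0, 0, 0, 0, 0, 0]

π[0] = 0
j=1 s[j]='c': π[1]=1 (border 'c')
j=2 s[j]='b': k: 1→0; π[2]=0 (border '')
j=3 s[j]='c': π[3]=1 (border 'c')
j=4 s[j]='c': π[4]=2 (border 'cc')
j=5 s[j]='b': π[5]=3 (border 'ccb')
j=6 s[j]='b': k: 3→0; π[6]=0 (border '')
j=7 s[j]='a': π[7]=0 (border '')
j=8 s[j]='a': π[8]=0 (border '')
j=9 s[j]='a': π[9]=0 (border '')
j=10 s[j]='a': π[10]=0 (border '')
j=11 s[j]='c': π[11]=1 (border 'c')
j=12 s[j]='b': k: 1→0; π[12]=0 (border '')
j=13 s[j]='a': π[13]=0 (border '')
j=14 s[j]='c': π[14]=1 (border 'c')
j=15 s[j]='b': k: 1→0; π[15]=0 (border '')
j=16 s[j]='b': π[16]=0 (border '')
j=17 s[j]='a': π[17]=0 (border '')
j=18 s[j]='a': π[18]=0 (border '')
j=19 s[j]='b': π[19]=0 (border '')
j=20 s[j]='b': π[20]=0 (border '')
j=21 s[j]='c': π[21]=1 (border 'c')
j=22 s[j]='a': k: 1→0; π[22]=0 (border '')
j=23 s[j]='c': π[23]=1 (border 'c')
j=24 s[j]='a': k: 1→0; π[24]=0 (border '')
j=25 s[j]='c': π[25]=1 (border 'c')
j=26 s[j]='b': k: 1→0; π[26]=0 (border '')
j=27 s[j]='a': π[27]=0 (border '')
j=28 s[j]='a': π[28]=0 (border '')
j=29 s[j]='b': π[29]=0 (border '')
j=30 s[j]='a': π[30]=0 (border '')
j=31 s[j]='c': π[31]=1 (border 'c')
j=32 s[j]='c': π[32]=2 (border 'cc')
j=33 s[j]='a': k: 2→1→0; π[33]=0 (border '')
j=34 s[j]='b': π[34]=0 (border '')
j=35 s[j]='b': π[35]=0 (border '')
j=36 s[j]='a': π[36]=0 (border '')
j=37 s[j]='a': π[37]=0 (border '')
j=38 s[j]='b': π[38]=0 (border '')
j=39 s[j]='b': π[39]=0 (border '')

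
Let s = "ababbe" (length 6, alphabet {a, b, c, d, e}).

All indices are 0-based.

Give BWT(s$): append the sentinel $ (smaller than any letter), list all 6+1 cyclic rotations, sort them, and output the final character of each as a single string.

rank  rotation last
    0  $ababbe  e
    1  ababbe$  $
    2  abbe$ab  b
    3  babbe$a  a
    4  bbe$aba  a
    5  be$abab  b
    6  e$ababb  b

e$baabb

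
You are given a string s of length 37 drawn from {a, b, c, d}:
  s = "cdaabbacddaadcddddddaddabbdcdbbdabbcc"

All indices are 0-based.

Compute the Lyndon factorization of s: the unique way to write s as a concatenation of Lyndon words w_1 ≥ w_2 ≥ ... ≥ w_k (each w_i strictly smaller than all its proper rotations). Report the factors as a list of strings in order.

emit factor 1: 'cd' (i=0, period=2)
emit factor 2: 'aabbacddaadcddddddaddabbdcdbbdabbcc' (i=2, period=35)

["cd", "aabbacddaadcddddddaddabbdcdbbdabbcc"]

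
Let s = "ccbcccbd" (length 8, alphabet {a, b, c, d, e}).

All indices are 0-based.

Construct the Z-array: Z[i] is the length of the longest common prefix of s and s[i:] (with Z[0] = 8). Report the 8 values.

Z[0]=8
i=1: fresh scan; Z[1]=1 grow→box=[1,2)
i=2: fresh scan; Z[2]=0
i=3: fresh scan; Z[3]=2 grow→box=[3,5)
i=4: min(r-i=1, Z[1]=1)=1; Z[4]=3 grow→box=[4,7)
i=5: min(r-i=2, Z[1]=1)=1; Z[5]=1
i=6: min(r-i=1, Z[2]=0)=0; Z[6]=0
i=7: fresh scan; Z[7]=0

[8, 1, 0, 2, 3, 1, 0, 0]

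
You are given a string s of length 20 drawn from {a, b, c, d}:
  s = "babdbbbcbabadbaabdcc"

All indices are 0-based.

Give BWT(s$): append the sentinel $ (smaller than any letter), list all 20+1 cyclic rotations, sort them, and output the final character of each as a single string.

rank  rotation               last
    0  $babdbbbcbabadbaabdcc  c
    1  aabdcc$babdbbbcbabadb  b
    2  abadbaabdcc$babdbbbcb  b
    3  abdbbbcbabadbaabdcc$b  b
    4  abdcc$babdbbbcbabadba  a
    5  adbaabdcc$babdbbbcbab  b
    6  baabdcc$babdbbbcbabad  d
    7  babadbaabdcc$babdbbbc  c
    8  babdbbbcbabadbaabdcc$  $
    9  badbaabdcc$babdbbbcba  a
   10  bbbcbabadbaabdcc$babd  d
   11  bbcbabadbaabdcc$babdb  b
   12  bcbabadbaabdcc$babdbb  b
   13  bdbbbcbabadbaabdcc$ba  a
   14  bdcc$babdbbbcbabadbaa  a
   15  c$babdbbbcbabadbaabdc  c
   16  cbabadbaabdcc$babdbbb  b
   17  cc$babdbbbcbabadbaabd  d
   18  dbaabdcc$babdbbbcbaba  a
   19  dbbbcbabadbaabdcc$bab  b
   20  dcc$babdbbbcbabadbaab  b

cbbbabdc$adbbaacbdabb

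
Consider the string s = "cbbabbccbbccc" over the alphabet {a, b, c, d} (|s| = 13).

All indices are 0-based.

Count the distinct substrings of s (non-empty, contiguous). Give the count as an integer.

71

rank→(start, suffix):
  0 → (3, 'abbccbbccc')
  1 → (2, 'babbccbbccc')
  2 → (1, 'bbabbccbbccc')
  3 → (4, 'bbccbbccc')
  4 → (8, 'bbccc')
  5 → (5, 'bccbbccc')
  6 → (9, 'bccc')
  7 → (12, 'c')
  8 → (0, 'cbbabbccbbccc')
  9 → (7, 'cbbccc')
  10 → (11, 'cc')
  11 → (6, 'ccbbccc')
  12 → (10, 'ccc')

SA = [3, 2, 1, 4, 8, 5, 9, 12, 0, 7, 11, 6, 10]
i: (SA[i-1],SA[i]) lcp shared
  1: (3,2) 0 ''
  2: (2,1) 1 'b'
  3: (1,4) 2 'bb'
  4: (4,8) 4 'bbcc'
  5: (8,5) 1 'b'
  6: (5,9) 3 'bcc'
  7: (9,12) 0 ''
  8: (12,0) 1 'c'
  9: (0,7) 3 'cbb'
  10: (7,11) 1 'c'
  11: (11,6) 2 'cc'
  12: (6,10) 2 'cc'

n(n+1)/2 = 13·14/2 = 91
Σ LCP = 0 + 0 + 1 + 2 + 4 + 1 + 3 + 0 + 1 + 3 + 1 + 2 + 2 = 20
distinct = 91 − 20 = 71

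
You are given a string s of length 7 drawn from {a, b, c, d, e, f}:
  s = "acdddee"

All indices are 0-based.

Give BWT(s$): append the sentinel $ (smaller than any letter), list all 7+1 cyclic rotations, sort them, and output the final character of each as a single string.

rank  rotation  last
    0  $acdddee  e
    1  acdddee$  $
    2  cdddee$a  a
    3  dddee$ac  c
    4  ddee$acd  d
    5  dee$acdd  d
    6  e$acddde  e
    7  ee$acddd  d

e$acdded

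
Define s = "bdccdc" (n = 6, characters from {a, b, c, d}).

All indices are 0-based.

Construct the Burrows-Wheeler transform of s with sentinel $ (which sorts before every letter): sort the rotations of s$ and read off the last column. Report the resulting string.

c$ddccb

rank  rotation last
    0  $bdccdc  c
    1  bdccdc$  $
    2  c$bdccd  d
    3  ccdc$bd  d
    4  cdc$bdc  c
    5  dc$bdcc  c
    6  dccdc$b  b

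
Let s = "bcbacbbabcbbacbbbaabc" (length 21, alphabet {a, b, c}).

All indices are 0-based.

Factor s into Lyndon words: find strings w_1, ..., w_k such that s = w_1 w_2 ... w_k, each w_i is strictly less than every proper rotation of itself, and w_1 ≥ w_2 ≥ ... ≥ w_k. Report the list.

["bc", "b", "acbb", "abcbbacbbb", "aabc"]

emit factor 1: 'bc' (i=0, period=2)
emit factor 2: 'b' (i=2, period=1)
emit factor 3: 'acbb' (i=3, period=4)
emit factor 4: 'abcbbacbbb' (i=7, period=10)
emit factor 5: 'aabc' (i=17, period=4)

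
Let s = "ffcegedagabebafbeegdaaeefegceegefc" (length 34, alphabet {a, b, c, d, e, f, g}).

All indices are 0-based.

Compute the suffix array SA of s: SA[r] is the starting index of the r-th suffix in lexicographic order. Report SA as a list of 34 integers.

[20, 9, 21, 13, 7, 12, 10, 15, 33, 27, 2, 19, 6, 11, 5, 22, 16, 28, 31, 23, 25, 17, 3, 29, 14, 32, 1, 24, 0, 8, 26, 18, 4, 30]

rank | idx | suffix
   0 |  20 | aaeefegceegefc
   1 |   9 | abebafbeegdaaeefegceegefc
   2 |  21 | aeefegceegefc
   3 |  13 | afbeegdaaeefegceegefc
   4 |   7 | agabebafbeegdaaeefegceegefc
   5 |  12 | bafbeegdaaeefegceegefc
   6 |  10 | bebafbeegdaaeefegceegefc
   7 |  15 | beegdaaeefegceegefc
   8 |  33 | c
   9 |  27 | ceegefc
  10 |   2 | cegedagabebafbeegdaaeefegceegefc
  11 |  19 | daaeefegceegefc
  12 |   6 | dagabebafbeegdaaeefegceegefc
  13 |  11 | ebafbeegdaaeefegceegefc
  14 |   5 | edagabebafbeegdaaeefegceegefc
  15 |  22 | eefegceegefc
  16 |  16 | eegdaaeefegceegefc
  17 |  28 | eegefc
  18 |  31 | efc
  19 |  23 | efegceegefc
  20 |  25 | egceegefc
  21 |  17 | egdaaeefegceegefc
  22 |   3 | egedagabebafbeegdaaeefegceegefc
  23 |  29 | egefc
  24 |  14 | fbeegdaaeefegceegefc
  25 |  32 | fc
  26 |   1 | fcegedagabebafbeegdaaeefegceegefc
  27 |  24 | fegceegefc
  28 |   0 | ffcegedagabebafbeegdaaeefegceegefc
  29 |   8 | gabebafbeegdaaeefegceegefc
  30 |  26 | gceegefc
  31 |  18 | gdaaeefegceegefc
  32 |   4 | gedagabebafbeegdaaeefegceegefc
  33 |  30 | gefc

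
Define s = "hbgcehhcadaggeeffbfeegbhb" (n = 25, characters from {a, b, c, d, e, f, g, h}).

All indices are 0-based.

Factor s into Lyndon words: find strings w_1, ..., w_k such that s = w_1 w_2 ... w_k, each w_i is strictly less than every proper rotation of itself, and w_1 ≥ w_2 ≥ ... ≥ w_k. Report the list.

emit factor 1: 'h' (i=0, period=1)
emit factor 2: 'bgcehhc' (i=1, period=7)
emit factor 3: 'adaggeeffbfeegbhb' (i=8, period=17)

["h", "bgcehhc", "adaggeeffbfeegbhb"]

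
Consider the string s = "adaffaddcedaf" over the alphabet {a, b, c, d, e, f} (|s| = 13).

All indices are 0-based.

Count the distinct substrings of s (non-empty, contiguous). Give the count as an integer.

79

rank | idx | suffix
   0 |   0 | adaffaddcedaf
   1 |   5 | addcedaf
   2 |  11 | af
   3 |   2 | affaddcedaf
   4 |   8 | cedaf
   5 |  10 | daf
   6 |   1 | daffaddcedaf
   7 |   7 | dcedaf
   8 |   6 | ddcedaf
   9 |   9 | edaf
  10 |  12 | f
  11 |   4 | faddcedaf
  12 |   3 | ffaddcedaf

SA = [0, 5, 11, 2, 8, 10, 1, 7, 6, 9, 12, 4, 3]
[i] adj suffixes → lcp
  [1] 0/5 → 2 ('ad')
  [2] 5/11 → 1 ('a')
  [3] 11/2 → 2 ('af')
  [4] 2/8 → 0 ('')
  [5] 8/10 → 0 ('')
  [6] 10/1 → 3 ('daf')
  [7] 1/7 → 1 ('d')
  [8] 7/6 → 1 ('d')
  [9] 6/9 → 0 ('')
  [10] 9/12 → 0 ('')
  [11] 12/4 → 1 ('f')
  [12] 4/3 → 1 ('f')

n(n+1)/2 = 13·14/2 = 91
Σ LCP = 0 + 2 + 1 + 2 + 0 + 0 + 3 + 1 + 1 + 0 + 0 + 1 + 1 = 12
distinct = 91 − 12 = 79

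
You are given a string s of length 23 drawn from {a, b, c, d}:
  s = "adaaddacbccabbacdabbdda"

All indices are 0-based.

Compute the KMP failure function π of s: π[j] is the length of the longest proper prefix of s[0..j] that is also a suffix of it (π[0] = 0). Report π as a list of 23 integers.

π[0] = 0
j=1 s[j]='d': π[1]=0 (border '')
j=2 s[j]='a': π[2]=1 (border 'a')
j=3 s[j]='a': k: 1→0; π[3]=1 (border 'a')
j=4 s[j]='d': π[4]=2 (border 'ad')
j=5 s[j]='d': k: 2→0; π[5]=0 (border '')
j=6 s[j]='a': π[6]=1 (border 'a')
j=7 s[j]='c': k: 1→0; π[7]=0 (border '')
j=8 s[j]='b': π[8]=0 (border '')
j=9 s[j]='c': π[9]=0 (border '')
j=10 s[j]='c': π[10]=0 (border '')
j=11 s[j]='a': π[11]=1 (border 'a')
j=12 s[j]='b': k: 1→0; π[12]=0 (border '')
j=13 s[j]='b': π[13]=0 (border '')
j=14 s[j]='a': π[14]=1 (border 'a')
j=15 s[j]='c': k: 1→0; π[15]=0 (border '')
j=16 s[j]='d': π[16]=0 (border '')
j=17 s[j]='a': π[17]=1 (border 'a')
j=18 s[j]='b': k: 1→0; π[18]=0 (border '')
j=19 s[j]='b': π[19]=0 (border '')
j=20 s[j]='d': π[20]=0 (border '')
j=21 s[j]='d': π[21]=0 (border '')
j=22 s[j]='a': π[22]=1 (border 'a')

[0, 0, 1, 1, 2, 0, 1, 0, 0, 0, 0, 1, 0, 0, 1, 0, 0, 1, 0, 0, 0, 0, 1]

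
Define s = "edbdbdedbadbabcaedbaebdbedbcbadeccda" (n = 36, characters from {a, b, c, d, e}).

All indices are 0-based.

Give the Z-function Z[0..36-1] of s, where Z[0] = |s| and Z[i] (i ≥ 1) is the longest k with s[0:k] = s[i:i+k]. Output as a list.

[36, 0, 0, 0, 0, 0, 3, 0, 0, 0, 0, 0, 0, 0, 0, 0, 3, 0, 0, 0, 1, 0, 0, 0, 3, 0, 0, 0, 0, 0, 0, 1, 0, 0, 0, 0]

Z[0]=36
i=1: i≥r, start 0; Z[1]=0
i=2: i≥r, start 0; Z[2]=0
i=3: i≥r, start 0; Z[3]=0
i=4: i≥r, start 0; Z[4]=0
i=5: i≥r, start 0; Z[5]=0
i=6: i≥r, start 0; Z[6]=3 extend→box=[6,9)
i=7: min(r-i=2, Z[1]=0)=0; Z[7]=0
i=8: min(r-i=1, Z[2]=0)=0; Z[8]=0
i=9: i≥r, start 0; Z[9]=0
i=10: i≥r, start 0; Z[10]=0
i=11: i≥r, start 0; Z[11]=0
i=12: i≥r, start 0; Z[12]=0
i=13: i≥r, start 0; Z[13]=0
i=14: i≥r, start 0; Z[14]=0
i=15: i≥r, start 0; Z[15]=0
i=16: i≥r, start 0; Z[16]=3 extend→box=[16,19)
i=17: min(r-i=2, Z[1]=0)=0; Z[17]=0
i=18: min(r-i=1, Z[2]=0)=0; Z[18]=0
i=19: i≥r, start 0; Z[19]=0
i=20: i≥r, start 0; Z[20]=1 extend→box=[20,21)
i=21: i≥r, start 0; Z[21]=0
i=22: i≥r, start 0; Z[22]=0
i=23: i≥r, start 0; Z[23]=0
i=24: i≥r, start 0; Z[24]=3 extend→box=[24,27)
i=25: min(r-i=2, Z[1]=0)=0; Z[25]=0
i=26: min(r-i=1, Z[2]=0)=0; Z[26]=0
i=27: i≥r, start 0; Z[27]=0
i=28: i≥r, start 0; Z[28]=0
i=29: i≥r, start 0; Z[29]=0
i=30: i≥r, start 0; Z[30]=0
i=31: i≥r, start 0; Z[31]=1 extend→box=[31,32)
i=32: i≥r, start 0; Z[32]=0
i=33: i≥r, start 0; Z[33]=0
i=34: i≥r, start 0; Z[34]=0
i=35: i≥r, start 0; Z[35]=0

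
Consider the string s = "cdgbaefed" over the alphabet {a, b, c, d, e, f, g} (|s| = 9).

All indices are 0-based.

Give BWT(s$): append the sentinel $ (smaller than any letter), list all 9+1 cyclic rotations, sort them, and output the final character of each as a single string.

rank  rotation    last
    0  $cdgbaefed  d
    1  aefed$cdgb  b
    2  baefed$cdg  g
    3  cdgbaefed$  $
    4  d$cdgbaefe  e
    5  dgbaefed$c  c
    6  ed$cdgbaef  f
    7  efed$cdgba  a
    8  fed$cdgbae  e
    9  gbaefed$cd  d

dbg$ecfaed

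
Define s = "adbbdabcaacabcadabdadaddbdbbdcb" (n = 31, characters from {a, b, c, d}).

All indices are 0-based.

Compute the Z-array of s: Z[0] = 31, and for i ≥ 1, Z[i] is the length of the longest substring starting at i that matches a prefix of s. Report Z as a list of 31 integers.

[31, 0, 0, 0, 0, 1, 0, 0, 1, 1, 0, 1, 0, 0, 2, 0, 1, 0, 0, 2, 0, 2, 0, 0, 0, 0, 0, 0, 0, 0, 0]

Z[0]=31
i=1: outside box; Z[1]=0
i=2: outside box; Z[2]=0
i=3: outside box; Z[3]=0
i=4: outside box; Z[4]=0
i=5: outside box; Z[5]=1 extend→box=[5,6)
i=6: outside box; Z[6]=0
i=7: outside box; Z[7]=0
i=8: outside box; Z[8]=1 extend→box=[8,9)
i=9: outside box; Z[9]=1 extend→box=[9,10)
i=10: outside box; Z[10]=0
i=11: outside box; Z[11]=1 extend→box=[11,12)
i=12: outside box; Z[12]=0
i=13: outside box; Z[13]=0
i=14: outside box; Z[14]=2 extend→box=[14,16)
i=15: min(r-i=1, Z[1]=0)=0; Z[15]=0
i=16: outside box; Z[16]=1 extend→box=[16,17)
i=17: outside box; Z[17]=0
i=18: outside box; Z[18]=0
i=19: outside box; Z[19]=2 extend→box=[19,21)
i=20: min(r-i=1, Z[1]=0)=0; Z[20]=0
i=21: outside box; Z[21]=2 extend→box=[21,23)
i=22: min(r-i=1, Z[1]=0)=0; Z[22]=0
i=23: outside box; Z[23]=0
i=24: outside box; Z[24]=0
i=25: outside box; Z[25]=0
i=26: outside box; Z[26]=0
i=27: outside box; Z[27]=0
i=28: outside box; Z[28]=0
i=29: outside box; Z[29]=0
i=30: outside box; Z[30]=0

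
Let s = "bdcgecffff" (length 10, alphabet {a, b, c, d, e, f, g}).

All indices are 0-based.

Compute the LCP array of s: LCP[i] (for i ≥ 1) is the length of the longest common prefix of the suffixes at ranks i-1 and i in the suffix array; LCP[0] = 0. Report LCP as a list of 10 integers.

[0, 0, 1, 0, 0, 0, 1, 2, 3, 0]

rank | idx | suffix
   0 |   0 | bdcgecffff
   1 |   5 | cffff
   2 |   2 | cgecffff
   3 |   1 | dcgecffff
   4 |   4 | ecffff
   5 |   9 | f
   6 |   8 | ff
   7 |   7 | fff
   8 |   6 | ffff
   9 |   3 | gecffff

SA = [0, 5, 2, 1, 4, 9, 8, 7, 6, 3]
rank  pair      lcp
   1  s[0:],s[5:]  0  ''
   2  s[5:],s[2:]  1  'c'
   3  s[2:],s[1:]  0  ''
   4  s[1:],s[4:]  0  ''
   5  s[4:],s[9:]  0  ''
   6  s[9:],s[8:]  1  'f'
   7  s[8:],s[7:]  2  'ff'
   8  s[7:],s[6:]  3  'fff'
   9  s[6:],s[3:]  0  ''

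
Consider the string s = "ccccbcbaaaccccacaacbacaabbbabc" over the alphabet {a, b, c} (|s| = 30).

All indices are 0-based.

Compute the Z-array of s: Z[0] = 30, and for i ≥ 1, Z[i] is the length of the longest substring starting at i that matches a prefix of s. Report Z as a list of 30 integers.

[30, 3, 2, 1, 0, 1, 0, 0, 0, 0, 4, 3, 2, 1, 0, 1, 0, 0, 1, 0, 0, 1, 0, 0, 0, 0, 0, 0, 0, 1]

Z[0]=30
i=1: i≥r, start 0; Z[1]=3 extend→box=[1,4)
i=2: min(r-i=2, Z[1]=3)=2; Z[2]=2
i=3: min(r-i=1, Z[2]=2)=1; Z[3]=1
i=4: i≥r, start 0; Z[4]=0
i=5: i≥r, start 0; Z[5]=1 extend→box=[5,6)
i=6: i≥r, start 0; Z[6]=0
i=7: i≥r, start 0; Z[7]=0
i=8: i≥r, start 0; Z[8]=0
i=9: i≥r, start 0; Z[9]=0
i=10: i≥r, start 0; Z[10]=4 extend→box=[10,14)
i=11: min(r-i=3, Z[1]=3)=3; Z[11]=3
i=12: min(r-i=2, Z[2]=2)=2; Z[12]=2
i=13: min(r-i=1, Z[3]=1)=1; Z[13]=1
i=14: i≥r, start 0; Z[14]=0
i=15: i≥r, start 0; Z[15]=1 extend→box=[15,16)
i=16: i≥r, start 0; Z[16]=0
i=17: i≥r, start 0; Z[17]=0
i=18: i≥r, start 0; Z[18]=1 extend→box=[18,19)
i=19: i≥r, start 0; Z[19]=0
i=20: i≥r, start 0; Z[20]=0
i=21: i≥r, start 0; Z[21]=1 extend→box=[21,22)
i=22: i≥r, start 0; Z[22]=0
i=23: i≥r, start 0; Z[23]=0
i=24: i≥r, start 0; Z[24]=0
i=25: i≥r, start 0; Z[25]=0
i=26: i≥r, start 0; Z[26]=0
i=27: i≥r, start 0; Z[27]=0
i=28: i≥r, start 0; Z[28]=0
i=29: i≥r, start 0; Z[29]=1 extend→box=[29,30)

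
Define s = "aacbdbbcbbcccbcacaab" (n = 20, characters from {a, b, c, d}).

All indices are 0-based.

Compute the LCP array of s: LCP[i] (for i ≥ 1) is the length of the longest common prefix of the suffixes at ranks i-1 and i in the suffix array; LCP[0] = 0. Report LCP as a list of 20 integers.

[0, 2, 1, 1, 2, 0, 1, 3, 1, 2, 2, 1, 0, 2, 1, 2, 2, 1, 2, 0]

sorted suffixes:
  #0 SA[0]=17  'aab'
  #1 SA[1]=0  'aacbdbbcbbcccbcacaab'
  #2 SA[2]=18  'ab'
  #3 SA[3]=15  'acaab'
  #4 SA[4]=1  'acbdbbcbbcccbcacaab'
  #5 SA[5]=19  'b'
  #6 SA[6]=5  'bbcbbcccbcacaab'
  #7 SA[7]=8  'bbcccbcacaab'
  #8 SA[8]=13  'bcacaab'
  #9 SA[9]=6  'bcbbcccbcacaab'
  #10 SA[10]=9  'bcccbcacaab'
  #11 SA[11]=3  'bdbbcbbcccbcacaab'
  #12 SA[12]=16  'caab'
  #13 SA[13]=14  'cacaab'
  #14 SA[14]=7  'cbbcccbcacaab'
  #15 SA[15]=12  'cbcacaab'
  #16 SA[16]=2  'cbdbbcbbcccbcacaab'
  #17 SA[17]=11  'ccbcacaab'
  #18 SA[18]=10  'cccbcacaab'
  #19 SA[19]=4  'dbbcbbcccbcacaab'

SA = [17, 0, 18, 15, 1, 19, 5, 8, 13, 6, 9, 3, 16, 14, 7, 12, 2, 11, 10, 4]
rank  pair      lcp
   1  s[17:],s[0:]  2  'aa'
   2  s[0:],s[18:]  1  'a'
   3  s[18:],s[15:]  1  'a'
   4  s[15:],s[1:]  2  'ac'
   5  s[1:],s[19:]  0  ''
   6  s[19:],s[5:]  1  'b'
   7  s[5:],s[8:]  3  'bbc'
   8  s[8:],s[13:]  1  'b'
   9  s[13:],s[6:]  2  'bc'
  10  s[6:],s[9:]  2  'bc'
  11  s[9:],s[3:]  1  'b'
  12  s[3:],s[16:]  0  ''
  13  s[16:],s[14:]  2  'ca'
  14  s[14:],s[7:]  1  'c'
  15  s[7:],s[12:]  2  'cb'
  16  s[12:],s[2:]  2  'cb'
  17  s[2:],s[11:]  1  'c'
  18  s[11:],s[10:]  2  'cc'
  19  s[10:],s[4:]  0  ''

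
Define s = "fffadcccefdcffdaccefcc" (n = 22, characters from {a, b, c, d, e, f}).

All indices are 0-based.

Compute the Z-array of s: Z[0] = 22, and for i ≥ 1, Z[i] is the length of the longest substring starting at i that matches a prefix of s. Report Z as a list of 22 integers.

Z[0]=22
i=1: outside box; Z[1]=2 scan→box=[1,3)
i=2: min(r-i=1, Z[1]=2)=1; Z[2]=1
i=3: outside box; Z[3]=0
i=4: outside box; Z[4]=0
i=5: outside box; Z[5]=0
i=6: outside box; Z[6]=0
i=7: outside box; Z[7]=0
i=8: outside box; Z[8]=0
i=9: outside box; Z[9]=1 scan→box=[9,10)
i=10: outside box; Z[10]=0
i=11: outside box; Z[11]=0
i=12: outside box; Z[12]=2 scan→box=[12,14)
i=13: min(r-i=1, Z[1]=2)=1; Z[13]=1
i=14: outside box; Z[14]=0
i=15: outside box; Z[15]=0
i=16: outside box; Z[16]=0
i=17: outside box; Z[17]=0
i=18: outside box; Z[18]=0
i=19: outside box; Z[19]=1 scan→box=[19,20)
i=20: outside box; Z[20]=0
i=21: outside box; Z[21]=0

[22, 2, 1, 0, 0, 0, 0, 0, 0, 1, 0, 0, 2, 1, 0, 0, 0, 0, 0, 1, 0, 0]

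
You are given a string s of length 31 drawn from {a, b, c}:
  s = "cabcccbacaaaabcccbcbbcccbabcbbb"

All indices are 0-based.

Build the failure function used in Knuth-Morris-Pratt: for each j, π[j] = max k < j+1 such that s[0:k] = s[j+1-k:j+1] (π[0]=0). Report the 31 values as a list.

[0, 0, 0, 1, 1, 1, 0, 0, 1, 2, 0, 0, 0, 0, 1, 1, 1, 0, 1, 0, 0, 1, 1, 1, 0, 0, 0, 1, 0, 0, 0]

π[0] = 0
j=1 s[j]='a': π[1]=0 (border '')
j=2 s[j]='b': π[2]=0 (border '')
j=3 s[j]='c': π[3]=1 (border 'c')
j=4 s[j]='c': k: 1→0; π[4]=1 (border 'c')
j=5 s[j]='c': k: 1→0; π[5]=1 (border 'c')
j=6 s[j]='b': k: 1→0; π[6]=0 (border '')
j=7 s[j]='a': π[7]=0 (border '')
j=8 s[j]='c': π[8]=1 (border 'c')
j=9 s[j]='a': π[9]=2 (border 'ca')
j=10 s[j]='a': k: 2→0; π[10]=0 (border '')
j=11 s[j]='a': π[11]=0 (border '')
j=12 s[j]='a': π[12]=0 (border '')
j=13 s[j]='b': π[13]=0 (border '')
j=14 s[j]='c': π[14]=1 (border 'c')
j=15 s[j]='c': k: 1→0; π[15]=1 (border 'c')
j=16 s[j]='c': k: 1→0; π[16]=1 (border 'c')
j=17 s[j]='b': k: 1→0; π[17]=0 (border '')
j=18 s[j]='c': π[18]=1 (border 'c')
j=19 s[j]='b': k: 1→0; π[19]=0 (border '')
j=20 s[j]='b': π[20]=0 (border '')
j=21 s[j]='c': π[21]=1 (border 'c')
j=22 s[j]='c': k: 1→0; π[22]=1 (border 'c')
j=23 s[j]='c': k: 1→0; π[23]=1 (border 'c')
j=24 s[j]='b': k: 1→0; π[24]=0 (border '')
j=25 s[j]='a': π[25]=0 (border '')
j=26 s[j]='b': π[26]=0 (border '')
j=27 s[j]='c': π[27]=1 (border 'c')
j=28 s[j]='b': k: 1→0; π[28]=0 (border '')
j=29 s[j]='b': π[29]=0 (border '')
j=30 s[j]='b': π[30]=0 (border '')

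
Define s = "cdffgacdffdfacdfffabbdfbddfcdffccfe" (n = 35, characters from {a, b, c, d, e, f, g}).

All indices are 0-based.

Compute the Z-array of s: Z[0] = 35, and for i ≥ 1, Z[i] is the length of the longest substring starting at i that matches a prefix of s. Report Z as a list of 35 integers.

Z[0]=35
i=1: outside box; Z[1]=0
i=2: outside box; Z[2]=0
i=3: outside box; Z[3]=0
i=4: outside box; Z[4]=0
i=5: outside box; Z[5]=0
i=6: outside box; Z[6]=4 grow→box=[6,10)
i=7: min(r-i=3, Z[1]=0)=0; Z[7]=0
i=8: min(r-i=2, Z[2]=0)=0; Z[8]=0
i=9: min(r-i=1, Z[3]=0)=0; Z[9]=0
i=10: outside box; Z[10]=0
i=11: outside box; Z[11]=0
i=12: outside box; Z[12]=0
i=13: outside box; Z[13]=4 grow→box=[13,17)
i=14: min(r-i=3, Z[1]=0)=0; Z[14]=0
i=15: min(r-i=2, Z[2]=0)=0; Z[15]=0
i=16: min(r-i=1, Z[3]=0)=0; Z[16]=0
i=17: outside box; Z[17]=0
i=18: outside box; Z[18]=0
i=19: outside box; Z[19]=0
i=20: outside box; Z[20]=0
i=21: outside box; Z[21]=0
i=22: outside box; Z[22]=0
i=23: outside box; Z[23]=0
i=24: outside box; Z[24]=0
i=25: outside box; Z[25]=0
i=26: outside box; Z[26]=0
i=27: outside box; Z[27]=4 grow→box=[27,31)
i=28: min(r-i=3, Z[1]=0)=0; Z[28]=0
i=29: min(r-i=2, Z[2]=0)=0; Z[29]=0
i=30: min(r-i=1, Z[3]=0)=0; Z[30]=0
i=31: outside box; Z[31]=1 grow→box=[31,32)
i=32: outside box; Z[32]=1 grow→box=[32,33)
i=33: outside box; Z[33]=0
i=34: outside box; Z[34]=0

[35, 0, 0, 0, 0, 0, 4, 0, 0, 0, 0, 0, 0, 4, 0, 0, 0, 0, 0, 0, 0, 0, 0, 0, 0, 0, 0, 4, 0, 0, 0, 1, 1, 0, 0]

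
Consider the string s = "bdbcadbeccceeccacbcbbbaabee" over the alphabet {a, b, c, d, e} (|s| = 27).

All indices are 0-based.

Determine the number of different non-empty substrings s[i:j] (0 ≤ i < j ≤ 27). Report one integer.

345

rank→(start, suffix):
  0 → (22, 'aabee')
  1 → (23, 'abee')
  2 → (15, 'acbcbbbaabee')
  3 → (4, 'adbeccceeccacbcbbbaabee')
  4 → (21, 'baabee')
  5 → (20, 'bbaabee')
  6 → (19, 'bbbaabee')
  7 → (2, 'bcadbeccceeccacbcbbbaabee')
  8 → (17, 'bcbbbaabee')
  9 → (0, 'bdbcadbeccceeccacbcbbbaabee')
  10 → (6, 'beccceeccacbcbbbaabee')
  11 → (24, 'bee')
  12 → (14, 'cacbcbbbaabee')
  13 → (3, 'cadbeccceeccacbcbbbaabee')
  14 → (18, 'cbbbaabee')
  15 → (16, 'cbcbbbaabee')
  16 → (13, 'ccacbcbbbaabee')
  17 → (8, 'ccceeccacbcbbbaabee')
  18 → (9, 'cceeccacbcbbbaabee')
  19 → (10, 'ceeccacbcbbbaabee')
  20 → (1, 'dbcadbeccceeccacbcbbbaabee')
  21 → (5, 'dbeccceeccacbcbbbaabee')
  22 → (26, 'e')
  23 → (12, 'eccacbcbbbaabee')
  24 → (7, 'eccceeccacbcbbbaabee')
  25 → (25, 'ee')
  26 → (11, 'eeccacbcbbbaabee')

SA = [22, 23, 15, 4, 21, 20, 19, 2, 17, 0, 6, 24, 14, 3, 18, 16, 13, 8, 9, 10, 1, 5, 26, 12, 7, 25, 11]
rank  pair      lcp
   1  s[22:],s[23:]  1  'a'
   2  s[23:],s[15:]  1  'a'
   3  s[15:],s[4:]  1  'a'
   4  s[4:],s[21:]  0  ''
   5  s[21:],s[20:]  1  'b'
   6  s[20:],s[19:]  2  'bb'
   7  s[19:],s[2:]  1  'b'
   8  s[2:],s[17:]  2  'bc'
   9  s[17:],s[0:]  1  'b'
  10  s[0:],s[6:]  1  'b'
  11  s[6:],s[24:]  2  'be'
  12  s[24:],s[14:]  0  ''
  13  s[14:],s[3:]  2  'ca'
  14  s[3:],s[18:]  1  'c'
  15  s[18:],s[16:]  2  'cb'
  16  s[16:],s[13:]  1  'c'
  17  s[13:],s[8:]  2  'cc'
  18  s[8:],s[9:]  2  'cc'
  19  s[9:],s[10:]  1  'c'
  20  s[10:],s[1:]  0  ''
  21  s[1:],s[5:]  2  'db'
  22  s[5:],s[26:]  0  ''
  23  s[26:],s[12:]  1  'e'
  24  s[12:],s[7:]  3  'ecc'
  25  s[7:],s[25:]  1  'e'
  26  s[25:],s[11:]  2  'ee'

n(n+1)/2 = 27·28/2 = 378
Σ LCP = 0 + 1 + 1 + 1 + 0 + 1 + 2 + 1 + 2 + 1 + 1 + 2 + 0 + 2 + 1 + 2 + 1 + 2 + 2 + 1 + 0 + 2 + 0 + 1 + 3 + 1 + 2 = 33
distinct = 378 − 33 = 345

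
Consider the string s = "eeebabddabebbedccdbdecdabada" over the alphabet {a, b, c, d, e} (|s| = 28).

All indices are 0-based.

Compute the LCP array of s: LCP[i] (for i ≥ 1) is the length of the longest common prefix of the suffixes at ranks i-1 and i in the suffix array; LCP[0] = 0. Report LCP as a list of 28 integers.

sorted suffixes:
  #0 SA[0]=27  'a'
  #1 SA[1]=23  'abada'
  #2 SA[2]=4  'abddabebbedccdbdecdabada'
  #3 SA[3]=8  'abebbedccdbdecdabada'
  #4 SA[4]=25  'ada'
  #5 SA[5]=3  'babddabebbedccdbdecdabada'
  #6 SA[6]=24  'bada'
  #7 SA[7]=11  'bbedccdbdecdabada'
  #8 SA[8]=5  'bddabebbedccdbdecdabada'
  #9 SA[9]=18  'bdecdabada'
  #10 SA[10]=9  'bebbedccdbdecdabada'
  #11 SA[11]=12  'bedccdbdecdabada'
  #12 SA[12]=15  'ccdbdecdabada'
  #13 SA[13]=21  'cdabada'
  #14 SA[14]=16  'cdbdecdabada'
  #15 SA[15]=26  'da'
  #16 SA[16]=22  'dabada'
  #17 SA[17]=7  'dabebbedccdbdecdabada'
  #18 SA[18]=17  'dbdecdabada'
  #19 SA[19]=14  'dccdbdecdabada'
  #20 SA[20]=6  'ddabebbedccdbdecdabada'
  #21 SA[21]=19  'decdabada'
  #22 SA[22]=2  'ebabddabebbedccdbdecdabada'
  #23 SA[23]=10  'ebbedccdbdecdabada'
  #24 SA[24]=20  'ecdabada'
  #25 SA[25]=13  'edccdbdecdabada'
  #26 SA[26]=1  'eebabddabebbedccdbdecdabada'
  #27 SA[27]=0  'eeebabddabebbedccdbdecdabada'

SA = [27, 23, 4, 8, 25, 3, 24, 11, 5, 18, 9, 12, 15, 21, 16, 26, 22, 7, 17, 14, 6, 19, 2, 10, 20, 13, 1, 0]
[i] adj suffixes → lcp
  [1] 27/23 → 1 ('a')
  [2] 23/4 → 2 ('ab')
  [3] 4/8 → 2 ('ab')
  [4] 8/25 → 1 ('a')
  [5] 25/3 → 0 ('')
  [6] 3/24 → 2 ('ba')
  [7] 24/11 → 1 ('b')
  [8] 11/5 → 1 ('b')
  [9] 5/18 → 2 ('bd')
  [10] 18/9 → 1 ('b')
  [11] 9/12 → 2 ('be')
  [12] 12/15 → 0 ('')
  [13] 15/21 → 1 ('c')
  [14] 21/16 → 2 ('cd')
  [15] 16/26 → 0 ('')
  [16] 26/22 → 2 ('da')
  [17] 22/7 → 3 ('dab')
  [18] 7/17 → 1 ('d')
  [19] 17/14 → 1 ('d')
  [20] 14/6 → 1 ('d')
  [21] 6/19 → 1 ('d')
  [22] 19/2 → 0 ('')
  [23] 2/10 → 2 ('eb')
  [24] 10/20 → 1 ('e')
  [25] 20/13 → 1 ('e')
  [26] 13/1 → 1 ('e')
  [27] 1/0 → 2 ('ee')

[0, 1, 2, 2, 1, 0, 2, 1, 1, 2, 1, 2, 0, 1, 2, 0, 2, 3, 1, 1, 1, 1, 0, 2, 1, 1, 1, 2]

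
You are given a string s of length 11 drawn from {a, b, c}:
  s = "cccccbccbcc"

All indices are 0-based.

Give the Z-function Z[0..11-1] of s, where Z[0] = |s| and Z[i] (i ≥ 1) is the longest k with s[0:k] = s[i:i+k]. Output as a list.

[11, 4, 3, 2, 1, 0, 2, 1, 0, 2, 1]

Z[0]=11
i=1: i≥r, start 0; Z[1]=4 grow→box=[1,5)
i=2: min(r-i=3, Z[1]=4)=3; Z[2]=3
i=3: min(r-i=2, Z[2]=3)=2; Z[3]=2
i=4: min(r-i=1, Z[3]=2)=1; Z[4]=1
i=5: i≥r, start 0; Z[5]=0
i=6: i≥r, start 0; Z[6]=2 grow→box=[6,8)
i=7: min(r-i=1, Z[1]=4)=1; Z[7]=1
i=8: i≥r, start 0; Z[8]=0
i=9: i≥r, start 0; Z[9]=2 grow→box=[9,11)
i=10: min(r-i=1, Z[1]=4)=1; Z[10]=1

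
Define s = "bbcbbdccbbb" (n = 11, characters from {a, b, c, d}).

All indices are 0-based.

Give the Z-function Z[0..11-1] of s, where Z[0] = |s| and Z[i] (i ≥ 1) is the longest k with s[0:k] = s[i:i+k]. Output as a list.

Z[0]=11
i=1: fresh scan; Z[1]=1 grow→box=[1,2)
i=2: fresh scan; Z[2]=0
i=3: fresh scan; Z[3]=2 grow→box=[3,5)
i=4: min(r-i=1, Z[1]=1)=1; Z[4]=1
i=5: fresh scan; Z[5]=0
i=6: fresh scan; Z[6]=0
i=7: fresh scan; Z[7]=0
i=8: fresh scan; Z[8]=2 grow→box=[8,10)
i=9: min(r-i=1, Z[1]=1)=1; Z[9]=2 grow→box=[9,11)
i=10: min(r-i=1, Z[1]=1)=1; Z[10]=1

[11, 1, 0, 2, 1, 0, 0, 0, 2, 2, 1]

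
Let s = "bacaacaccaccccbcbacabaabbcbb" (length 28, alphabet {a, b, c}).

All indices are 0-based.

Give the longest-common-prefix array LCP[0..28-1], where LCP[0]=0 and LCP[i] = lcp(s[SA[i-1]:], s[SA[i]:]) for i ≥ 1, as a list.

[0, 2, 1, 2, 1, 3, 3, 2, 3, 0, 1, 2, 4, 1, 2, 1, 3, 0, 2, 2, 4, 1, 2, 2, 1, 2, 2, 3]

rank→(start, suffix):
  0 → (21, 'aabbcbb')
  1 → (3, 'aacaccaccccbcbacabaabbcbb')
  2 → (19, 'abaabbcbb')
  3 → (22, 'abbcbb')
  4 → (1, 'acaacaccaccccbcbacabaabbcbb')
  5 → (17, 'acabaabbcbb')
  6 → (4, 'acaccaccccbcbacabaabbcbb')
  7 → (6, 'accaccccbcbacabaabbcbb')
  8 → (9, 'accccbcbacabaabbcbb')
  9 → (27, 'b')
  10 → (20, 'baabbcbb')
  11 → (0, 'bacaacaccaccccbcbacabaabbcbb')
  12 → (16, 'bacabaabbcbb')
  13 → (26, 'bb')
  14 → (23, 'bbcbb')
  15 → (14, 'bcbacabaabbcbb')
  16 → (24, 'bcbb')
  17 → (2, 'caacaccaccccbcbacabaabbcbb')
  18 → (18, 'cabaabbcbb')
  19 → (5, 'caccaccccbcbacabaabbcbb')
  20 → (8, 'caccccbcbacabaabbcbb')
  21 → (15, 'cbacabaabbcbb')
  22 → (25, 'cbb')
  23 → (13, 'cbcbacabaabbcbb')
  24 → (7, 'ccaccccbcbacabaabbcbb')
  25 → (12, 'ccbcbacabaabbcbb')
  26 → (11, 'cccbcbacabaabbcbb')
  27 → (10, 'ccccbcbacabaabbcbb')

SA = [21, 3, 19, 22, 1, 17, 4, 6, 9, 27, 20, 0, 16, 26, 23, 14, 24, 2, 18, 5, 8, 15, 25, 13, 7, 12, 11, 10]
[i] adj suffixes → lcp
  [1] 21/3 → 2 ('aa')
  [2] 3/19 → 1 ('a')
  [3] 19/22 → 2 ('ab')
  [4] 22/1 → 1 ('a')
  [5] 1/17 → 3 ('aca')
  [6] 17/4 → 3 ('aca')
  [7] 4/6 → 2 ('ac')
  [8] 6/9 → 3 ('acc')
  [9] 9/27 → 0 ('')
  [10] 27/20 → 1 ('b')
  [11] 20/0 → 2 ('ba')
  [12] 0/16 → 4 ('baca')
  [13] 16/26 → 1 ('b')
  [14] 26/23 → 2 ('bb')
  [15] 23/14 → 1 ('b')
  [16] 14/24 → 3 ('bcb')
  [17] 24/2 → 0 ('')
  [18] 2/18 → 2 ('ca')
  [19] 18/5 → 2 ('ca')
  [20] 5/8 → 4 ('cacc')
  [21] 8/15 → 1 ('c')
  [22] 15/25 → 2 ('cb')
  [23] 25/13 → 2 ('cb')
  [24] 13/7 → 1 ('c')
  [25] 7/12 → 2 ('cc')
  [26] 12/11 → 2 ('cc')
  [27] 11/10 → 3 ('ccc')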